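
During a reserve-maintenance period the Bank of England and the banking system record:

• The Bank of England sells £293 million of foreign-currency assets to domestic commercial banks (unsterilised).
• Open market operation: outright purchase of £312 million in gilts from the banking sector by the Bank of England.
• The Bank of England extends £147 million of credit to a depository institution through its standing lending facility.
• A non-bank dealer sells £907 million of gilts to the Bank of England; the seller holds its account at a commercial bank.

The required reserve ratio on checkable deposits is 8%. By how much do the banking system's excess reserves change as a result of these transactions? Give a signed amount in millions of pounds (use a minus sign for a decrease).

FX sale £293 million: reserves −£293M, deposits 0.
OMO purchase (from banks) £312 million: reserves +£312M, deposits 0.
Discount-window loan £147 million: reserves +£147M, deposits 0.
Asset purchase (from non-banks) £907 million: reserves +£907M, deposits +£907M.
Totals: Δreserves = +£1073M, Δdeposits = +£907M.
Δrequired reserves = 8% × +£907M = +£72.56M.
Δexcess reserves = Δreserves − Δrequired = +£1073M − (+£72.56M) = +£1000.44 million.

+£1000.44 million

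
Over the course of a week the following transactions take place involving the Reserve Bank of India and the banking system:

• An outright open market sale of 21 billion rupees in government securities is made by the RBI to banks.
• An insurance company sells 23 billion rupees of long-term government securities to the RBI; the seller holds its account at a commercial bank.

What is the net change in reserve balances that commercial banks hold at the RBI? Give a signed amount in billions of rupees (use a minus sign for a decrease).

+2 billion

OMO sale (to banks) 21 billion rupees: the buying banks pay out of their reserve balances → −21B.
Asset purchase (from non-banks) 23 billion rupees: the RBI pays by crediting reserve accounts → +23B.
Net: −21 + 23 = +2 billion.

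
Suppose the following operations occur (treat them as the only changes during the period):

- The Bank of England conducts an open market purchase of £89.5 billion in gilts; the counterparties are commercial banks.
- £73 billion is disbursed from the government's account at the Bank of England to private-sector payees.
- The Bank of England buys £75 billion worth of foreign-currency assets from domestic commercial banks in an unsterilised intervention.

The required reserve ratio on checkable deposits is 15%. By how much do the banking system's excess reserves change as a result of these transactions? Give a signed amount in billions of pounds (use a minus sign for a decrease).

+£226.55 billion

OMO purchase (from banks) £89.5 billion: reserves +£89.5B, deposits 0.
Government spending £73 billion: reserves +£73B, deposits +£73B.
FX purchase £75 billion: reserves +£75B, deposits 0.
Totals: Δreserves = +£237.5B, Δdeposits = +£73B.
Δrequired reserves = 15% × +£73B = +£10.95B.
Δexcess reserves = Δreserves − Δrequired = +£237.5B − (+£10.95B) = +£226.55 billion.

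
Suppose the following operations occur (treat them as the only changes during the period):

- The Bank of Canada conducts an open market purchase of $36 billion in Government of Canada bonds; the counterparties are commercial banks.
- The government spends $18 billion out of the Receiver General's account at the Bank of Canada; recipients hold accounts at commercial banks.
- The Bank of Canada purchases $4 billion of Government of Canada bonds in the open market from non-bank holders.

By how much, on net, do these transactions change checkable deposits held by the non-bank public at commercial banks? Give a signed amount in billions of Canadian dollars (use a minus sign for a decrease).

OMO purchase (from banks) $36 billion: the counterparty is a bank, so public deposits are unchanged → 0.
Government spending $18 billion: non-bank counterparties' bank balances rise → +$18B.
Asset purchase (from non-banks) $4 billion: non-bank counterparties' bank balances rise → +$4B.
Net: 0 + 18 + 4 = +$22 billion.

+$22 billion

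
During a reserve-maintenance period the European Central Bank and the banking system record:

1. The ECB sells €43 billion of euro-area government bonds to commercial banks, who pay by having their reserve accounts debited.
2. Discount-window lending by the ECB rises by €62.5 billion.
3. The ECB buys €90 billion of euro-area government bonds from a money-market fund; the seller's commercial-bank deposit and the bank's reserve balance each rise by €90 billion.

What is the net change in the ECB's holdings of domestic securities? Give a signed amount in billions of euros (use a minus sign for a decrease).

+€47 billion

ECB balance sheet:
  Assets:      Securities +€47B, Loans to banks +€62.5B
  Liabilities: Bank reserves +€109.5B
So the change in the ECB's holdings of domestic securities is +€47 billion.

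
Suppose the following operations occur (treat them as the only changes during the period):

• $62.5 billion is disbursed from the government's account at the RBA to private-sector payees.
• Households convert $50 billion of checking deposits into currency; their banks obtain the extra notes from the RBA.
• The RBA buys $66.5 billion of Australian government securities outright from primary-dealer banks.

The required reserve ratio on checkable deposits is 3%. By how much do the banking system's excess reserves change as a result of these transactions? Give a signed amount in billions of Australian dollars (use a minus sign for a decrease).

+$78.625 billion

Government spending $62.5 billion: reserves +$62.5B, deposits +$62.5B.
Currency withdrawal $50 billion: reserves −$50B, deposits −$50B.
OMO purchase (from banks) $66.5 billion: reserves +$66.5B, deposits 0.
Totals: Δreserves = +$79B, Δdeposits = +$12.5B.
Δrequired reserves = 3% × +$12.5B = +$0.375B.
Δexcess reserves = Δreserves − Δrequired = +$79B − (+$0.375B) = +$78.625 billion.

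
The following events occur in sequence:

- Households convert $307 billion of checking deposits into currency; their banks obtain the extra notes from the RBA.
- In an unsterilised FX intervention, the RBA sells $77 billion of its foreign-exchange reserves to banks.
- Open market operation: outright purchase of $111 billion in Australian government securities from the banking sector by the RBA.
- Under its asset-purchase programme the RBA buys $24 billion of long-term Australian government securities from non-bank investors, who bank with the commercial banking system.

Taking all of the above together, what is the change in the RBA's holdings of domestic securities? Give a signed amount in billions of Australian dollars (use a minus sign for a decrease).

+$135 billion

Currency withdrawal $307 billion: the RBA's securities portfolio is untouched → 0.
FX sale $77 billion: the RBA's securities portfolio is untouched → 0.
OMO purchase (from banks) $111 billion: securities added to the RBA's portfolio → +$111B.
Asset purchase (from non-banks) $24 billion: securities added to the RBA's portfolio → +$24B.
Net: 0 + 0 + 111 + 24 = +$135 billion.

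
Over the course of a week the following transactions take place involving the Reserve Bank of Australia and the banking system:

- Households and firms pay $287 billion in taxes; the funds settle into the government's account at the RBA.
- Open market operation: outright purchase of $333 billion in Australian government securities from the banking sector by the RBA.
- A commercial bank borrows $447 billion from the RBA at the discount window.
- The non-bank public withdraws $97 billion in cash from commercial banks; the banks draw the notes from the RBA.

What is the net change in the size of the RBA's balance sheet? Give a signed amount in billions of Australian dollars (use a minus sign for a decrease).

+$780 billion

Government account inflow $287 billion: only the composition of liabilities changes → 0.
OMO purchase (from banks) $333 billion: an RBA asset is acquired → +$333B.
Discount-window loan $447 billion: an RBA asset is acquired → +$447B.
Currency withdrawal $97 billion: only the composition of liabilities changes → 0.
Net: 0 + 333 + 447 + 0 = +$780 billion.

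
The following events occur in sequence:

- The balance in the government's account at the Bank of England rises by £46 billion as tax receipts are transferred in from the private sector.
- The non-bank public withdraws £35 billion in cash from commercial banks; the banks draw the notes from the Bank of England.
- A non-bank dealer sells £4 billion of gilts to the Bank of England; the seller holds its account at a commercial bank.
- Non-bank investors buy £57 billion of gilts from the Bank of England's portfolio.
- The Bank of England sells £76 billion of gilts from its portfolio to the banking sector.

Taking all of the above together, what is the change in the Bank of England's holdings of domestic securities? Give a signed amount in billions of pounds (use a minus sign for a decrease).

Government account inflow £46 billion: the Bank of England's securities portfolio is untouched → 0.
Currency withdrawal £35 billion: the Bank of England's securities portfolio is untouched → 0.
Asset purchase (from non-banks) £4 billion: securities added to the Bank of England's portfolio → +£4B.
Asset sale (to non-banks) £57 billion: securities removed from the Bank of England's portfolio → −£57B.
OMO sale (to banks) £76 billion: securities removed from the Bank of England's portfolio → −£76B.
Net: 0 + 0 + 4 − 57 − 76 = -£129 billion.

-£129 billion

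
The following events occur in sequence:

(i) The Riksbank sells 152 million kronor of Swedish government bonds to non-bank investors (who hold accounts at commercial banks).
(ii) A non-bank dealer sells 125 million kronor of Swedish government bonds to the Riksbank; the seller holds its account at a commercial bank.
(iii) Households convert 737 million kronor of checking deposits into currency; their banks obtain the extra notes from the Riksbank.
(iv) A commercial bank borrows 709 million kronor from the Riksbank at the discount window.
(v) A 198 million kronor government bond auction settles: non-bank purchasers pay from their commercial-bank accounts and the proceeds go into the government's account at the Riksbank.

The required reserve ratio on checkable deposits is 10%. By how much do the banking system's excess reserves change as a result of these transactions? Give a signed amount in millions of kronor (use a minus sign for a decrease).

Asset sale (to non-banks) 152 million kronor: reserves −152M, deposits −152M.
Asset purchase (from non-banks) 125 million kronor: reserves +125M, deposits +125M.
Currency withdrawal 737 million kronor: reserves −737M, deposits −737M.
Discount-window loan 709 million kronor: reserves +709M, deposits 0.
Government account inflow 198 million kronor: reserves −198M, deposits −198M.
Totals: Δreserves = −253M, Δdeposits = −962M.
Δrequired reserves = 10% × −962M = −96.2M.
Δexcess reserves = Δreserves − Δrequired = −253M − (−96.2M) = -156.8 million.

-156.8 million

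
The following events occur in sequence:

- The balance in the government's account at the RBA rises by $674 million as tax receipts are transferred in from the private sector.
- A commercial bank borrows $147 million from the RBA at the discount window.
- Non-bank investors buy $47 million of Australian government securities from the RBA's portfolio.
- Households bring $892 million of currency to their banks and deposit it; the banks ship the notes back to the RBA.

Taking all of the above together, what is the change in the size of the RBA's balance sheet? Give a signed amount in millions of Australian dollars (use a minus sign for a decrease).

+$100 million

Government account inflow $674 million: only the composition of liabilities changes → 0.
Discount-window loan $147 million: an RBA asset is acquired → +$147M.
Asset sale (to non-banks) $47 million: an RBA asset is shed → −$47M.
Currency deposit $892 million: only the composition of liabilities changes → 0.
Net: 0 + 147 − 47 + 0 = +$100 million.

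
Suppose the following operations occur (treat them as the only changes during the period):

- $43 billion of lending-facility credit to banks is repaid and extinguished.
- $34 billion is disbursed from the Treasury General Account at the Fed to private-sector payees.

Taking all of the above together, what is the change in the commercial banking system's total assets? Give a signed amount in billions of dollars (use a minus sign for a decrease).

Discount-window repayment $43 billion: bank balance sheets shrink → −$43B.
Government spending $34 billion: bank balance sheets expand → +$34B.
Net: −43 + 34 = -$9 billion.

-$9 billion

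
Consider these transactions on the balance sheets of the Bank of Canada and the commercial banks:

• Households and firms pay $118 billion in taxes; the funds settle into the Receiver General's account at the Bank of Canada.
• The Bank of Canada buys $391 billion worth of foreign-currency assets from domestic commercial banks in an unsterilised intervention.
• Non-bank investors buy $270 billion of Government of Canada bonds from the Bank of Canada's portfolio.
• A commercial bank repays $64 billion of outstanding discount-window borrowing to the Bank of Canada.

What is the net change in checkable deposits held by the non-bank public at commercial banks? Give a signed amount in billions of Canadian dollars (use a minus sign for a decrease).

-$388 billion

Government account inflow $118 billion: non-bank counterparties' bank balances fall → −$118B.
FX purchase $391 billion: the counterparty is a bank, so public deposits are unchanged → 0.
Asset sale (to non-banks) $270 billion: non-bank counterparties' bank balances fall → −$270B.
Discount-window repayment $64 billion: the counterparty is a bank, so public deposits are unchanged → 0.
Net: −118 + 0 − 270 + 0 = -$388 billion.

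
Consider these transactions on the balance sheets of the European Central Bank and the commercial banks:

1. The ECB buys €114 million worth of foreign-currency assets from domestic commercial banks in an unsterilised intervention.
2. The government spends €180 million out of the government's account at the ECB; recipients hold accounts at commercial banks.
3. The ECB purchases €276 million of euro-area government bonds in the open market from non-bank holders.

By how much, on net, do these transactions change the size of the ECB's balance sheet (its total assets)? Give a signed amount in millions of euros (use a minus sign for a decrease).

ECB balance sheet:
  Assets:      Securities +€276M, Foreign assets +€114M
  Liabilities: Bank reserves +€570M, Government deposits −€180M
Commercial banking system:
  Assets:      Reserves at CB +€570M, Foreign assets −€114M
  Liabilities: Checkable deposits +€456M
Change in total ECB assets = +€390 million.

+€390 million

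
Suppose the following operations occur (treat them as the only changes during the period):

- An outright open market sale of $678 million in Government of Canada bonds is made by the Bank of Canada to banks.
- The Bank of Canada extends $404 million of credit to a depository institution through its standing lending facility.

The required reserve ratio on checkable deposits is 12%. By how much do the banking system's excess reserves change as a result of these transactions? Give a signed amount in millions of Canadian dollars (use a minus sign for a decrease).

-$274 million

OMO sale (to banks) $678 million: reserves −$678M, deposits 0.
Discount-window loan $404 million: reserves +$404M, deposits 0.
Totals: Δreserves = −$274M, Δdeposits = 0.
Δrequired reserves = 12% × 0 = 0.
Δexcess reserves = Δreserves − Δrequired = −$274M − (0) = -$274 million.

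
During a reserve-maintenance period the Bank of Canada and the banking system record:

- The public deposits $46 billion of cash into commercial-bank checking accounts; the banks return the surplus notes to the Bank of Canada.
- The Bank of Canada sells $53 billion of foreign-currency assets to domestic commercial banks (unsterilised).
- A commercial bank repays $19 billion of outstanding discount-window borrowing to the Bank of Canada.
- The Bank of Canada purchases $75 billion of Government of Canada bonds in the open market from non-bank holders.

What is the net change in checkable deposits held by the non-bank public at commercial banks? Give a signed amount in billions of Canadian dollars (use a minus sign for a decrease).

Currency deposit $46 billion: non-bank counterparties' bank balances rise → +$46B.
FX sale $53 billion: the counterparty is a bank, so public deposits are unchanged → 0.
Discount-window repayment $19 billion: the counterparty is a bank, so public deposits are unchanged → 0.
Asset purchase (from non-banks) $75 billion: non-bank counterparties' bank balances rise → +$75B.
Net: 46 + 0 + 0 + 75 = +$121 billion.

+$121 billion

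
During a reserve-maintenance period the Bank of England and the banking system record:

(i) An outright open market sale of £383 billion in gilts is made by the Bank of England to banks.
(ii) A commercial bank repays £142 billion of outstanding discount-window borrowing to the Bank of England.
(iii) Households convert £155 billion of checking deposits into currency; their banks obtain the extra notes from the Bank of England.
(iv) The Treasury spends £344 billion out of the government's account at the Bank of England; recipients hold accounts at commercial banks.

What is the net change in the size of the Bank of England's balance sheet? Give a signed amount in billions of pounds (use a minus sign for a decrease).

-£525 billion

OMO sale (to banks) £383 billion: a Bank of England asset is shed → −£383B.
Discount-window repayment £142 billion: a Bank of England asset is shed → −£142B.
Currency withdrawal £155 billion: only the composition of liabilities changes → 0.
Government spending £344 billion: only the composition of liabilities changes → 0.
Net: −383 − 142 + 0 + 0 = -£525 billion.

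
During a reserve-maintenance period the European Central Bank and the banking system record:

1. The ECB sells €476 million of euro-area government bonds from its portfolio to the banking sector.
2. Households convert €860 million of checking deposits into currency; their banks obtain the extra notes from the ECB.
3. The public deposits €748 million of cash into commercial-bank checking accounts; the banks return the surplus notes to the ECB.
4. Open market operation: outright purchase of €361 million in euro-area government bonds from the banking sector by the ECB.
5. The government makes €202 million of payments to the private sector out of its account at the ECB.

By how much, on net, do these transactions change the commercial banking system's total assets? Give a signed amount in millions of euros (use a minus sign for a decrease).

+€90 million

OMO sale (to banks) €476 million: just an asset swap on bank balance sheets → 0.
Currency withdrawal €860 million: bank balance sheets shrink → −€860M.
Currency deposit €748 million: bank balance sheets expand → +€748M.
OMO purchase (from banks) €361 million: just an asset swap on bank balance sheets → 0.
Government spending €202 million: bank balance sheets expand → +€202M.
Net: 0 − 860 + 748 + 0 + 202 = +€90 million.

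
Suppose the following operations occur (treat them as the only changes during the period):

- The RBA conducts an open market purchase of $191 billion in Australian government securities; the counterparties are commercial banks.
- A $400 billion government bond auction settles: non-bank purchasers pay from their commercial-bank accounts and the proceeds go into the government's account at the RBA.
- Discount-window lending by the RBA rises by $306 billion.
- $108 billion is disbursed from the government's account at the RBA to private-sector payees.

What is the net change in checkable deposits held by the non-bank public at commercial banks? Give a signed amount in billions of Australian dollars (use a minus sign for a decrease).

-$292 billion

RBA balance sheet:
  Assets:      Securities +$191B, Loans to banks +$306B
  Liabilities: Bank reserves +$205B, Government deposits +$292B
Commercial banking system:
  Assets:      Reserves at CB +$205B, Securities −$191B
  Liabilities: Checkable deposits −$292B, Borrowings from CB +$306B
So the change in checkable deposits held by the non-bank public at commercial banks is -$292 billion.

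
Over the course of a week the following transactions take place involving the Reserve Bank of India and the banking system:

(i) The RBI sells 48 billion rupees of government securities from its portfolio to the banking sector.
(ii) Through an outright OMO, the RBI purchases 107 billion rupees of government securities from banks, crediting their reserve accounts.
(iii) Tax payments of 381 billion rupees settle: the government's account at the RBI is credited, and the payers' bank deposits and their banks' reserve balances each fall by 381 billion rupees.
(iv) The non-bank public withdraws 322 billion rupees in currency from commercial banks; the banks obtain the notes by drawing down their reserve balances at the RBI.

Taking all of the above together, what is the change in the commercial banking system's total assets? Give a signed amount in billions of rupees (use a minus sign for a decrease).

OMO sale (to banks) 48 billion rupees: just an asset swap on bank balance sheets → 0.
OMO purchase (from banks) 107 billion rupees: just an asset swap on bank balance sheets → 0.
Government account inflow 381 billion rupees: bank balance sheets shrink → −381B.
Currency withdrawal 322 billion rupees: bank balance sheets shrink → −322B.
Net: 0 + 0 − 381 − 322 = -703 billion.

-703 billion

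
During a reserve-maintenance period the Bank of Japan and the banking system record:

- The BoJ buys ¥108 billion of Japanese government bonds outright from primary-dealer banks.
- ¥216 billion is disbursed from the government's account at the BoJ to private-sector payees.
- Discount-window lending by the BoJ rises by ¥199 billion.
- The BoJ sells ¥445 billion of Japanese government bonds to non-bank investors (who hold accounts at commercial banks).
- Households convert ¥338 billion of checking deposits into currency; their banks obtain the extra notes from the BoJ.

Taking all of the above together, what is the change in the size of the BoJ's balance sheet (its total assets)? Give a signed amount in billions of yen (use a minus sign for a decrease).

-¥138 billion

OMO purchase (from banks) ¥108 billion: a BoJ asset is acquired → +¥108B.
Government spending ¥216 billion: only the composition of liabilities changes → 0.
Discount-window loan ¥199 billion: a BoJ asset is acquired → +¥199B.
Asset sale (to non-banks) ¥445 billion: a BoJ asset is shed → −¥445B.
Currency withdrawal ¥338 billion: only the composition of liabilities changes → 0.
Net: 108 + 0 + 199 − 445 + 0 = -¥138 billion.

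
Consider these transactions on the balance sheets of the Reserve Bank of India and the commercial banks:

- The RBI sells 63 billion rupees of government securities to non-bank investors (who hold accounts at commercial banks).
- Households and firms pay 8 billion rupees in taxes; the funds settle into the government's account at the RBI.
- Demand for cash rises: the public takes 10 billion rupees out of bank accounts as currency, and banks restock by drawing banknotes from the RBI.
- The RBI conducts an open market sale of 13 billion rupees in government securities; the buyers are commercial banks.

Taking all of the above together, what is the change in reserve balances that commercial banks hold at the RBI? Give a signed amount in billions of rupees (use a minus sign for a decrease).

RBI balance sheet:
  Assets:      Securities −76B
  Liabilities: Bank reserves −94B, Currency in circulation +10B, Government deposits +8B
Commercial banking system:
  Assets:      Reserves at CB −94B, Securities +13B
  Liabilities: Checkable deposits −81B
So the change in reserve balances that commercial banks hold at the RBI is -94 billion.

-94 billion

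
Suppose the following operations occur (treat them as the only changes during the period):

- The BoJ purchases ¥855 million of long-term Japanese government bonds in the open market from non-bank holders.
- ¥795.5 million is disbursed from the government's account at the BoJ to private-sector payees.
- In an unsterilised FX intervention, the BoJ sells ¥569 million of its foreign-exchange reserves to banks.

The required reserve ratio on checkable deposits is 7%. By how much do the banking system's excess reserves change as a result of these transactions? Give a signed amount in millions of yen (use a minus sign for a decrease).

+¥965.965 million

Asset purchase (from non-banks) ¥855 million: reserves +¥855M, deposits +¥855M.
Government spending ¥795.5 million: reserves +¥795.5M, deposits +¥795.5M.
FX sale ¥569 million: reserves −¥569M, deposits 0.
Totals: Δreserves = +¥1081.5M, Δdeposits = +¥1650.5M.
Δrequired reserves = 7% × +¥1650.5M = +¥115.535M.
Δexcess reserves = Δreserves − Δrequired = +¥1081.5M − (+¥115.535M) = +¥965.965 million.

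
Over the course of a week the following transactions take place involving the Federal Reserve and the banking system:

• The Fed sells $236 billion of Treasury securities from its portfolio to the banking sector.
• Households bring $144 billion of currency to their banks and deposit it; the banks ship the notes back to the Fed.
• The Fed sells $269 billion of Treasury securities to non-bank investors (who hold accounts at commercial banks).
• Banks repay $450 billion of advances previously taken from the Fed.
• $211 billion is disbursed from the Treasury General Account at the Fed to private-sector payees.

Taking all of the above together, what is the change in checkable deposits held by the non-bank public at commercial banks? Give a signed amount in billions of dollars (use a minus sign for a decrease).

+$86 billion

Fed balance sheet:
  Assets:      Securities −$505B, Loans to banks −$450B
  Liabilities: Bank reserves −$600B, Currency in circulation −$144B, Government deposits −$211B
Commercial banking system:
  Assets:      Reserves at CB −$600B, Securities +$236B
  Liabilities: Checkable deposits +$86B, Borrowings from CB −$450B
So the change in checkable deposits held by the non-bank public at commercial banks is +$86 billion.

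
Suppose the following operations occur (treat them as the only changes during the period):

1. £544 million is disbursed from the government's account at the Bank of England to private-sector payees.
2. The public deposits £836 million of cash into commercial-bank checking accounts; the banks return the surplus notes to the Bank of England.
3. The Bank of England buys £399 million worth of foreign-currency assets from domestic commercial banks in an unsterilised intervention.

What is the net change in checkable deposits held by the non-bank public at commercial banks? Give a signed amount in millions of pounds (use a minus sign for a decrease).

Government spending £544 million: non-bank counterparties' bank balances rise → +£544M.
Currency deposit £836 million: non-bank counterparties' bank balances rise → +£836M.
FX purchase £399 million: the counterparty is a bank, so public deposits are unchanged → 0.
Net: 544 + 836 + 0 = +£1380 million.

+£1380 million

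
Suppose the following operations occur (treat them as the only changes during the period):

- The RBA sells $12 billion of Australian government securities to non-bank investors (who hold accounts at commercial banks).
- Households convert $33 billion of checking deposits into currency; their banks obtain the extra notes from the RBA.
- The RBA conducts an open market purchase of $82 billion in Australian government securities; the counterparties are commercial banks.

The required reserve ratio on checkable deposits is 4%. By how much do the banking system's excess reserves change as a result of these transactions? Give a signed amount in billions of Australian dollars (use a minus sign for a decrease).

Asset sale (to non-banks) $12 billion: reserves −$12B, deposits −$12B.
Currency withdrawal $33 billion: reserves −$33B, deposits −$33B.
OMO purchase (from banks) $82 billion: reserves +$82B, deposits 0.
Totals: Δreserves = +$37B, Δdeposits = −$45B.
Δrequired reserves = 4% × −$45B = −$1.8B.
Δexcess reserves = Δreserves − Δrequired = +$37B − (−$1.8B) = +$38.8 billion.

+$38.8 billion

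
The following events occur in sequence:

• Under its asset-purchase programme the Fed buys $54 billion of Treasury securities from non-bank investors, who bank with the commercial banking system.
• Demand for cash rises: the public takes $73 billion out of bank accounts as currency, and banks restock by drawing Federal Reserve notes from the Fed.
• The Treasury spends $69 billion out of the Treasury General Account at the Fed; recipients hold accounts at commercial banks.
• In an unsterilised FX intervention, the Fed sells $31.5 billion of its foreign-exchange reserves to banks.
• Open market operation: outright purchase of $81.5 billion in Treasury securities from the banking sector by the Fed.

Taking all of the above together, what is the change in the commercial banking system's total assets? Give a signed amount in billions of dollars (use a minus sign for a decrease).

+$50 billion

Asset purchase (from non-banks) $54 billion: bank balance sheets expand → +$54B.
Currency withdrawal $73 billion: bank balance sheets shrink → −$73B.
Government spending $69 billion: bank balance sheets expand → +$69B.
FX sale $31.5 billion: just an asset swap on bank balance sheets → 0.
OMO purchase (from banks) $81.5 billion: just an asset swap on bank balance sheets → 0.
Net: 54 − 73 + 69 + 0 + 0 = +$50 billion.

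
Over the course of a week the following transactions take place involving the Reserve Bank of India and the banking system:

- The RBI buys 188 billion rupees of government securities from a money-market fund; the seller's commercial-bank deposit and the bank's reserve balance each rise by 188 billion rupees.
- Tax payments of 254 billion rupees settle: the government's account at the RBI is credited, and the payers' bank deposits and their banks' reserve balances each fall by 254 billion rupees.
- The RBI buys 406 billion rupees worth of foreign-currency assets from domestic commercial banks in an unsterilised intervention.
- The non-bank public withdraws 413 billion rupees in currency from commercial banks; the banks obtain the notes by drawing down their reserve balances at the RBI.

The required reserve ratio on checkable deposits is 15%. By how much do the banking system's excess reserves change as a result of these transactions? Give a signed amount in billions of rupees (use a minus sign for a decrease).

-1.15 billion

Asset purchase (from non-banks) 188 billion rupees: reserves +188B, deposits +188B.
Government account inflow 254 billion rupees: reserves −254B, deposits −254B.
FX purchase 406 billion rupees: reserves +406B, deposits 0.
Currency withdrawal 413 billion rupees: reserves −413B, deposits −413B.
Totals: Δreserves = −73B, Δdeposits = −479B.
Δrequired reserves = 15% × −479B = −71.85B.
Δexcess reserves = Δreserves − Δrequired = −73B − (−71.85B) = -1.15 billion.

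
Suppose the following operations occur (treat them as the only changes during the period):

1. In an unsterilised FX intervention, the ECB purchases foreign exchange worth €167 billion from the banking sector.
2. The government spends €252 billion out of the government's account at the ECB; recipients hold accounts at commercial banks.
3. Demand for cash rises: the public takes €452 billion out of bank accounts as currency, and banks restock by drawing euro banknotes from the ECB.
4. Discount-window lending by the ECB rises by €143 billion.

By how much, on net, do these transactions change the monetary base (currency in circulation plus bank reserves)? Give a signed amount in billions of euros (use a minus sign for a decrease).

+€562 billion

ECB balance sheet:
  Assets:      Loans to banks +€143B, Foreign assets +€167B
  Liabilities: Bank reserves +€110B, Currency in circulation +€452B, Government deposits −€252B
Monetary base = currency + reserves: +€452B + (+€110B) = +€562 billion.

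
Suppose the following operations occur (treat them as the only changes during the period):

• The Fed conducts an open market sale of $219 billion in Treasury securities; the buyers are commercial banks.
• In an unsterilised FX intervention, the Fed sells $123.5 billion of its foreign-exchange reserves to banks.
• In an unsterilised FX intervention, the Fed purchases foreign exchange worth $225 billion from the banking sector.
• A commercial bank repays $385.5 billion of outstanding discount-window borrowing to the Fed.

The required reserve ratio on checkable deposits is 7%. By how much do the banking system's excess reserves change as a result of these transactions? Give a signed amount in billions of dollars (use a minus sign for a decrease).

-$503 billion

OMO sale (to banks) $219 billion: reserves −$219B, deposits 0.
FX sale $123.5 billion: reserves −$123.5B, deposits 0.
FX purchase $225 billion: reserves +$225B, deposits 0.
Discount-window repayment $385.5 billion: reserves −$385.5B, deposits 0.
Totals: Δreserves = −$503B, Δdeposits = 0.
Δrequired reserves = 7% × 0 = 0.
Δexcess reserves = Δreserves − Δrequired = −$503B − (0) = -$503 billion.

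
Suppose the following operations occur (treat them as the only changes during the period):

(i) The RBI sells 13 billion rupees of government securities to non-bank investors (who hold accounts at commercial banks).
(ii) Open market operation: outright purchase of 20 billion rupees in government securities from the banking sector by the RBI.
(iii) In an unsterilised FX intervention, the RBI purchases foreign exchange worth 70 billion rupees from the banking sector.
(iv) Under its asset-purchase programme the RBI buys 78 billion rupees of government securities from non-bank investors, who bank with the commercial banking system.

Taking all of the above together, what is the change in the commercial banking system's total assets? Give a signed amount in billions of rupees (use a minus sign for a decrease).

RBI balance sheet:
  Assets:      Securities +85B, Foreign assets +70B
  Liabilities: Bank reserves +155B
Commercial banking system:
  Assets:      Reserves at CB +155B, Securities −20B, Foreign assets −70B
  Liabilities: Checkable deposits +65B
Change in total bank assets = +65 billion.

+65 billion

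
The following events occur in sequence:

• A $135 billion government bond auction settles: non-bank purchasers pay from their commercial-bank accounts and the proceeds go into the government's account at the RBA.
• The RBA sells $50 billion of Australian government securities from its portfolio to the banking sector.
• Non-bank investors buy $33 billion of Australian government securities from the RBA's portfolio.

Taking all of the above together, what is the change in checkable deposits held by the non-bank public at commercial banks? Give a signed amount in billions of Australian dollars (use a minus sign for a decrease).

Government account inflow $135 billion: non-bank counterparties' bank balances fall → −$135B.
OMO sale (to banks) $50 billion: the counterparty is a bank, so public deposits are unchanged → 0.
Asset sale (to non-banks) $33 billion: non-bank counterparties' bank balances fall → −$33B.
Net: −135 + 0 − 33 = -$168 billion.

-$168 billion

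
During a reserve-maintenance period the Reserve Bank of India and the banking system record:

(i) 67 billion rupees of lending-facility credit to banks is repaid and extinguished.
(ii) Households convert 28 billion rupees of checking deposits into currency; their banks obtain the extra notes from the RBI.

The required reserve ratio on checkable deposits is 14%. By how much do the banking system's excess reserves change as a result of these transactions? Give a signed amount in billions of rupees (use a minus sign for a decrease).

Discount-window repayment 67 billion rupees: reserves −67B, deposits 0.
Currency withdrawal 28 billion rupees: reserves −28B, deposits −28B.
Totals: Δreserves = −95B, Δdeposits = −28B.
Δrequired reserves = 14% × −28B = −3.92B.
Δexcess reserves = Δreserves − Δrequired = −95B − (−3.92B) = -91.08 billion.

-91.08 billion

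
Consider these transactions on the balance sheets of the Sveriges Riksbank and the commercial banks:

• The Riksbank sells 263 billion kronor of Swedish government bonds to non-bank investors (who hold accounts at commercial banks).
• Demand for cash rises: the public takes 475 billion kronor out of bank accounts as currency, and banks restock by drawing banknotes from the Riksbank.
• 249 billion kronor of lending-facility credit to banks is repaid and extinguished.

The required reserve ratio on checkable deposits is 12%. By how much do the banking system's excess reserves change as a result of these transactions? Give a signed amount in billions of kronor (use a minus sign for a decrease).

Asset sale (to non-banks) 263 billion kronor: reserves −263B, deposits −263B.
Currency withdrawal 475 billion kronor: reserves −475B, deposits −475B.
Discount-window repayment 249 billion kronor: reserves −249B, deposits 0.
Totals: Δreserves = −987B, Δdeposits = −738B.
Δrequired reserves = 12% × −738B = −88.56B.
Δexcess reserves = Δreserves − Δrequired = −987B − (−88.56B) = -898.44 billion.

-898.44 billion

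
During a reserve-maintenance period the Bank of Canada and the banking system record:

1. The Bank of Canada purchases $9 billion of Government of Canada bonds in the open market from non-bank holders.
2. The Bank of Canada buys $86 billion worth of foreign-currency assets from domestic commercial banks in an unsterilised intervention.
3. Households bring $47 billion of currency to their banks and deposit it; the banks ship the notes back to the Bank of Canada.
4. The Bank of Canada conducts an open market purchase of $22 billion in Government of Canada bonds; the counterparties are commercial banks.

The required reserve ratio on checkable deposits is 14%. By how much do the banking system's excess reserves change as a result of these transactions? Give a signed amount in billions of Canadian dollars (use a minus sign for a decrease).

Asset purchase (from non-banks) $9 billion: reserves +$9B, deposits +$9B.
FX purchase $86 billion: reserves +$86B, deposits 0.
Currency deposit $47 billion: reserves +$47B, deposits +$47B.
OMO purchase (from banks) $22 billion: reserves +$22B, deposits 0.
Totals: Δreserves = +$164B, Δdeposits = +$56B.
Δrequired reserves = 14% × +$56B = +$7.84B.
Δexcess reserves = Δreserves − Δrequired = +$164B − (+$7.84B) = +$156.16 billion.

+$156.16 billion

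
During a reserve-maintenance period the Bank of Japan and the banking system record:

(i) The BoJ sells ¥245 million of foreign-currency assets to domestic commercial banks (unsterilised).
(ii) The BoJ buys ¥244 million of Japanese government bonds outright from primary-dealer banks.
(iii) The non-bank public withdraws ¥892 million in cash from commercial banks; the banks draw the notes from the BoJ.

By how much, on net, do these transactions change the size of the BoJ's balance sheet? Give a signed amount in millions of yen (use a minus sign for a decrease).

FX sale ¥245 million: a BoJ asset is shed → −¥245M.
OMO purchase (from banks) ¥244 million: a BoJ asset is acquired → +¥244M.
Currency withdrawal ¥892 million: only the composition of liabilities changes → 0.
Net: −245 + 244 + 0 = -¥1 million.

-¥1 million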